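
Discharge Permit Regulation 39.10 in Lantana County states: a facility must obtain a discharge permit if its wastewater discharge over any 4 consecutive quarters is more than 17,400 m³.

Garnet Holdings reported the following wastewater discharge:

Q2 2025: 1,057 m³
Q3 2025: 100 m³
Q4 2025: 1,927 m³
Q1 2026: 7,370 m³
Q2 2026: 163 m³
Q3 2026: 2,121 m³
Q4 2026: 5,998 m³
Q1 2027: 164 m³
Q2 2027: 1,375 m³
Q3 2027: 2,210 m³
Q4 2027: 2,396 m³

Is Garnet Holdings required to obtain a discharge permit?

Q2 2025–Q1 2026: 1,057 m³ + 100 m³ + 1,927 m³ + 7,370 m³ = 10,454 m³ (under)
Q3 2025–Q2 2026: 100 m³ + 1,927 m³ + 7,370 m³ + 163 m³ = 9,560 m³ (under)
Q4 2025–Q3 2026: 1,927 m³ + 7,370 m³ + 163 m³ + 2,121 m³ = 11,581 m³ (under)
Q1 2026–Q4 2026: 7,370 m³ + 163 m³ + 2,121 m³ + 5,998 m³ = 15,652 m³ (under)
Q2 2026–Q1 2027: 163 m³ + 2,121 m³ + 5,998 m³ + 164 m³ = 8,446 m³ (under)
Q3 2026–Q2 2027: 2,121 m³ + 5,998 m³ + 164 m³ + 1,375 m³ = 9,658 m³ (under)
Q4 2026–Q3 2027: 5,998 m³ + 164 m³ + 1,375 m³ + 2,210 m³ = 9,747 m³ (under)
Q1 2027–Q4 2027: 164 m³ + 1,375 m³ + 2,210 m³ + 2,396 m³ = 6,145 m³ (under)
No window exceeds 17,400 m³.

No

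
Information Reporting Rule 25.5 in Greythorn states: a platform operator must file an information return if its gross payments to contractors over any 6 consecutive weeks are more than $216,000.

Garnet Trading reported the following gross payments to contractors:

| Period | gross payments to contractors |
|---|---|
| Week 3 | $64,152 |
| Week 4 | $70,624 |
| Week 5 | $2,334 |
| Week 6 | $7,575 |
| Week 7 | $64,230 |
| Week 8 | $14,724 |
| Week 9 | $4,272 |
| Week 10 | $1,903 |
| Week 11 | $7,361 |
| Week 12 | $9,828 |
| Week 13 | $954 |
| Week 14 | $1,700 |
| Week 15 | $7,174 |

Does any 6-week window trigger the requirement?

Yes

Week 3–Week 8: $64,152 + $70,624 + $2,334 + $7,575 + $64,230 + $14,724 = $223,639 (over)
Week 4–Week 9: $70,624 + $2,334 + $7,575 + $64,230 + $14,724 + $4,272 = $163,759 (under)
Week 5–Week 10: $2,334 + $7,575 + $64,230 + $14,724 + $4,272 + $1,903 = $95,038 (under)
Week 6–Week 11: $7,575 + $64,230 + $14,724 + $4,272 + $1,903 + $7,361 = $100,065 (under)
Week 7–Week 12: $64,230 + $14,724 + $4,272 + $1,903 + $7,361 + $9,828 = $102,318 (under)
Week 8–Week 13: $14,724 + $4,272 + $1,903 + $7,361 + $9,828 + $954 = $39,042 (under)
Week 9–Week 14: $4,272 + $1,903 + $7,361 + $9,828 + $954 + $1,700 = $26,018 (under)
Week 10–Week 15: $1,903 + $7,361 + $9,828 + $954 + $1,700 + $7,174 = $28,920 (under)
At least one window exceeds $216,000.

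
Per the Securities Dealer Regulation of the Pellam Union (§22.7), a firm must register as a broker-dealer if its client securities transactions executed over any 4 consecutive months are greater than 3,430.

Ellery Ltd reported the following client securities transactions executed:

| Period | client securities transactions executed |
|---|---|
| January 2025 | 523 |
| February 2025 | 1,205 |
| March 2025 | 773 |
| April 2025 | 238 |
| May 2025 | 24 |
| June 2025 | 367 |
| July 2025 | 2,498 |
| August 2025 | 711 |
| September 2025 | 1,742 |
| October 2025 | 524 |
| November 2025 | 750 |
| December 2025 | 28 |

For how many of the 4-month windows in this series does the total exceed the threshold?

4

January 2025–April 2025: 523 + 1,205 + 773 + 238 = 2,739 (under)
February 2025–May 2025: 1,205 + 773 + 238 + 24 = 2,240 (under)
March 2025–June 2025: 773 + 238 + 24 + 367 = 1,402 (under)
April 2025–July 2025: 238 + 24 + 367 + 2,498 = 3,127 (under)
May 2025–August 2025: 24 + 367 + 2,498 + 711 = 3,600 (over)
June 2025–September 2025: 367 + 2,498 + 711 + 1,742 = 5,318 (over)
July 2025–October 2025: 2,498 + 711 + 1,742 + 524 = 5,475 (over)
August 2025–November 2025: 711 + 1,742 + 524 + 750 = 3,727 (over)
September 2025–December 2025: 1,742 + 524 + 750 + 28 = 3,044 (under)
4 windows exceed the threshold.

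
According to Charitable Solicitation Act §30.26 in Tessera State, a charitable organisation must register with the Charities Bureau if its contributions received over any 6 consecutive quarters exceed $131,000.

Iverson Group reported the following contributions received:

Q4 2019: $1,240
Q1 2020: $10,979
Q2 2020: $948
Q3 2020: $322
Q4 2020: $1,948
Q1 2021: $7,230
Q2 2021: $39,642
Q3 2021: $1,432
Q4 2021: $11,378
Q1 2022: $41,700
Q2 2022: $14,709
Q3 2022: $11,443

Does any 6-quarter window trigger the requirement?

Q4 2019–Q1 2021: $1,240 + $10,979 + $948 + $322 + $1,948 + $7,230 = $22,667 (under)
Q1 2020–Q2 2021: $10,979 + $948 + $322 + $1,948 + $7,230 + $39,642 = $61,069 (under)
Q2 2020–Q3 2021: $948 + $322 + $1,948 + $7,230 + $39,642 + $1,432 = $51,522 (under)
Q3 2020–Q4 2021: $322 + $1,948 + $7,230 + $39,642 + $1,432 + $11,378 = $61,952 (under)
Q4 2020–Q1 2022: $1,948 + $7,230 + $39,642 + $1,432 + $11,378 + $41,700 = $103,330 (under)
Q1 2021–Q2 2022: $7,230 + $39,642 + $1,432 + $11,378 + $41,700 + $14,709 = $116,091 (under)
Q2 2021–Q3 2022: $39,642 + $1,432 + $11,378 + $41,700 + $14,709 + $11,443 = $120,304 (under)
No window exceeds $131,000.

No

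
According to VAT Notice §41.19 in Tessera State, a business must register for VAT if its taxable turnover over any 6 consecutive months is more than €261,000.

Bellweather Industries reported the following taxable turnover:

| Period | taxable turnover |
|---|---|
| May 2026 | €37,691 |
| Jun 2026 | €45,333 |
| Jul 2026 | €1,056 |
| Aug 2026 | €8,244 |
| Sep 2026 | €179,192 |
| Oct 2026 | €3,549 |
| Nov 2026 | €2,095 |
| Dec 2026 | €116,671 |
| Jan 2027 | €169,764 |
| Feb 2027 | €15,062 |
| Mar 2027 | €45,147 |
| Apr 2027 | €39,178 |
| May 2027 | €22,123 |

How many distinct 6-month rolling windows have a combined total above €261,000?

May 2026–Oct 2026: €37,691 + €45,333 + €1,056 + €8,244 + €179,192 + €3,549 = €275,065 (over)
Jun 2026–Nov 2026: €45,333 + €1,056 + €8,244 + €179,192 + €3,549 + €2,095 = €239,469 (under)
Jul 2026–Dec 2026: €1,056 + €8,244 + €179,192 + €3,549 + €2,095 + €116,671 = €310,807 (over)
Aug 2026–Jan 2027: €8,244 + €179,192 + €3,549 + €2,095 + €116,671 + €169,764 = €479,515 (over)
Sep 2026–Feb 2027: €179,192 + €3,549 + €2,095 + €116,671 + €169,764 + €15,062 = €486,333 (over)
Oct 2026–Mar 2027: €3,549 + €2,095 + €116,671 + €169,764 + €15,062 + €45,147 = €352,288 (over)
Nov 2026–Apr 2027: €2,095 + €116,671 + €169,764 + €15,062 + €45,147 + €39,178 = €387,917 (over)
Dec 2026–May 2027: €116,671 + €169,764 + €15,062 + €45,147 + €39,178 + €22,123 = €407,945 (over)
7 windows exceed the threshold.

7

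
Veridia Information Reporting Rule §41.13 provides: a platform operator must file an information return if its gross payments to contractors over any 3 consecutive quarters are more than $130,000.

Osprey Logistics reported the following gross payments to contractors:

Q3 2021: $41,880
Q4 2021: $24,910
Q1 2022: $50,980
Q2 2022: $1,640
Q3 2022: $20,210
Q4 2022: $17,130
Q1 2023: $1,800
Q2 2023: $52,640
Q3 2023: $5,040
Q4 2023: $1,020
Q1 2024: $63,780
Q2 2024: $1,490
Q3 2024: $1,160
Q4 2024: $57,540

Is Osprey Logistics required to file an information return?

No

Q3 2021–Q1 2022: $41,880 + $24,910 + $50,980 = $117,770 (under)
Q4 2021–Q2 2022: $24,910 + $50,980 + $1,640 = $77,530 (under)
Q1 2022–Q3 2022: $50,980 + $1,640 + $20,210 = $72,830 (under)
Q2 2022–Q4 2022: $1,640 + $20,210 + $17,130 = $38,980 (under)
Q3 2022–Q1 2023: $20,210 + $17,130 + $1,800 = $39,140 (under)
Q4 2022–Q2 2023: $17,130 + $1,800 + $52,640 = $71,570 (under)
Q1 2023–Q3 2023: $1,800 + $52,640 + $5,040 = $59,480 (under)
Q2 2023–Q4 2023: $52,640 + $5,040 + $1,020 = $58,700 (under)
Q3 2023–Q1 2024: $5,040 + $1,020 + $63,780 = $69,840 (under)
Q4 2023–Q2 2024: $1,020 + $63,780 + $1,490 = $66,290 (under)
Q1 2024–Q3 2024: $63,780 + $1,490 + $1,160 = $66,430 (under)
Q2 2024–Q4 2024: $1,490 + $1,160 + $57,540 = $60,190 (under)
No window exceeds $130,000.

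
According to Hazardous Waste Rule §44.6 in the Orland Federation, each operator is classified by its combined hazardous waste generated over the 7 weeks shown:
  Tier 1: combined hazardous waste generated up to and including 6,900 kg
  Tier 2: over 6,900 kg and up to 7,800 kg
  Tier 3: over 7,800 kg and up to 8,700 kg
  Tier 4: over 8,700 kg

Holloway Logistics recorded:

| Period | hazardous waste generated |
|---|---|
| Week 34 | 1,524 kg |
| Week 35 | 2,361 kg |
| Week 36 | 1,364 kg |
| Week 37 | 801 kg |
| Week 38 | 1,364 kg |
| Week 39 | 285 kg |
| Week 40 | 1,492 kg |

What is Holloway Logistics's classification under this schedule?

Tier 4

Combined hazardous waste generated: 1,524 kg + 2,361 kg + 1,364 kg + 801 kg + 1,364 kg + 285 kg + 1,492 kg = 9,191 kg.
9,191 kg > 8,700 kg, so Tier 4 applies.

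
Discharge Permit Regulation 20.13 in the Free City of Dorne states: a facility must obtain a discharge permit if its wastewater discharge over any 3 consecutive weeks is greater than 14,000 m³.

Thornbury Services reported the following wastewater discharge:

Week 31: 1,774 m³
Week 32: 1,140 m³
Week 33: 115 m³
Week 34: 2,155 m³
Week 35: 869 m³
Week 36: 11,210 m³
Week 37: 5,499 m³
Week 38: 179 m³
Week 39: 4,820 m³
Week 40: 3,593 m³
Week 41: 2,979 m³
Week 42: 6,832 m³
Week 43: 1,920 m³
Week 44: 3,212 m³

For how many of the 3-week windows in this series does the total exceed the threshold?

3

Week 31–Week 33: 1,774 m³ + 1,140 m³ + 115 m³ = 3,029 m³ (under)
Week 32–Week 34: 1,140 m³ + 115 m³ + 2,155 m³ = 3,410 m³ (under)
Week 33–Week 35: 115 m³ + 2,155 m³ + 869 m³ = 3,139 m³ (under)
Week 34–Week 36: 2,155 m³ + 869 m³ + 11,210 m³ = 14,234 m³ (over)
Week 35–Week 37: 869 m³ + 11,210 m³ + 5,499 m³ = 17,578 m³ (over)
Week 36–Week 38: 11,210 m³ + 5,499 m³ + 179 m³ = 16,888 m³ (over)
Week 37–Week 39: 5,499 m³ + 179 m³ + 4,820 m³ = 10,498 m³ (under)
Week 38–Week 40: 179 m³ + 4,820 m³ + 3,593 m³ = 8,592 m³ (under)
Week 39–Week 41: 4,820 m³ + 3,593 m³ + 2,979 m³ = 11,392 m³ (under)
Week 40–Week 42: 3,593 m³ + 2,979 m³ + 6,832 m³ = 13,404 m³ (under)
Week 41–Week 43: 2,979 m³ + 6,832 m³ + 1,920 m³ = 11,731 m³ (under)
Week 42–Week 44: 6,832 m³ + 1,920 m³ + 3,212 m³ = 11,964 m³ (under)
3 windows exceed the threshold.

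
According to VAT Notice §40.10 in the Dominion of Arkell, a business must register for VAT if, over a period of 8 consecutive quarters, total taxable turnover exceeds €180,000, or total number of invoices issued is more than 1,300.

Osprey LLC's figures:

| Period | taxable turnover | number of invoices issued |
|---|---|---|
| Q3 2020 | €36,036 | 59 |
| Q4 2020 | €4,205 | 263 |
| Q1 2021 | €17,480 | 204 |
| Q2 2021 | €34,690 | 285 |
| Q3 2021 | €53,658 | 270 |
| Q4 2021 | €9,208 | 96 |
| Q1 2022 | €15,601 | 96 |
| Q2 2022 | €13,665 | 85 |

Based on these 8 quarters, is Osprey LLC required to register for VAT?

Total taxable turnover: €36,036 + €4,205 + €17,480 + €34,690 + €53,658 + €9,208 + €15,601 + €13,665 = €184,543 (> €180,000).
Total number of invoices issued: 59 + 263 + 204 + 285 + 270 + 96 + 96 + 85 = 1,358 (> 1,300).
The test is 'or': at least one threshold is exceeded.

Yes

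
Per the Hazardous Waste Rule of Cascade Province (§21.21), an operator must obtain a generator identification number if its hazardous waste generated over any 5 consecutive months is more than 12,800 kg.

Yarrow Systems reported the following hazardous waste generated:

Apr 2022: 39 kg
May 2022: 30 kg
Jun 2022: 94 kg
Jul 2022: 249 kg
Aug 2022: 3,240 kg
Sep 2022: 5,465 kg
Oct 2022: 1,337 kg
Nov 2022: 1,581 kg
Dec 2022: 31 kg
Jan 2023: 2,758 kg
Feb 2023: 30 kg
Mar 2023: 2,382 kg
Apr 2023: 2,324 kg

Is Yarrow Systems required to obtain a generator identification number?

Apr 2022–Aug 2022: 39 kg + 30 kg + 94 kg + 249 kg + 3,240 kg = 3,652 kg (under)
May 2022–Sep 2022: 30 kg + 94 kg + 249 kg + 3,240 kg + 5,465 kg = 9,078 kg (under)
Jun 2022–Oct 2022: 94 kg + 249 kg + 3,240 kg + 5,465 kg + 1,337 kg = 10,385 kg (under)
Jul 2022–Nov 2022: 249 kg + 3,240 kg + 5,465 kg + 1,337 kg + 1,581 kg = 11,872 kg (under)
Aug 2022–Dec 2022: 3,240 kg + 5,465 kg + 1,337 kg + 1,581 kg + 31 kg = 11,654 kg (under)
Sep 2022–Jan 2023: 5,465 kg + 1,337 kg + 1,581 kg + 31 kg + 2,758 kg = 11,172 kg (under)
Oct 2022–Feb 2023: 1,337 kg + 1,581 kg + 31 kg + 2,758 kg + 30 kg = 5,737 kg (under)
Nov 2022–Mar 2023: 1,581 kg + 31 kg + 2,758 kg + 30 kg + 2,382 kg = 6,782 kg (under)
Dec 2022–Apr 2023: 31 kg + 2,758 kg + 30 kg + 2,382 kg + 2,324 kg = 7,525 kg (under)
No window exceeds 12,800 kg.

No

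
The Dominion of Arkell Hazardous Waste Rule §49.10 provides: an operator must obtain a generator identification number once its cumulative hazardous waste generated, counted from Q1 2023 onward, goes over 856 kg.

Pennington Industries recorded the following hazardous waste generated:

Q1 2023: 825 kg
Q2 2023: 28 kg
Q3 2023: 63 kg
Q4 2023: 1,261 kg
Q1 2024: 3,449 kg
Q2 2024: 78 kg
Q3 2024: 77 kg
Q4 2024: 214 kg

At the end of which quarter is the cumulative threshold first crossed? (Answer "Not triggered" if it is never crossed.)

Q3 2023

Through Q1 2023: 825 kg
Through Q2 2023: 853 kg
Through Q3 2023: 916 kg ← exceeds threshold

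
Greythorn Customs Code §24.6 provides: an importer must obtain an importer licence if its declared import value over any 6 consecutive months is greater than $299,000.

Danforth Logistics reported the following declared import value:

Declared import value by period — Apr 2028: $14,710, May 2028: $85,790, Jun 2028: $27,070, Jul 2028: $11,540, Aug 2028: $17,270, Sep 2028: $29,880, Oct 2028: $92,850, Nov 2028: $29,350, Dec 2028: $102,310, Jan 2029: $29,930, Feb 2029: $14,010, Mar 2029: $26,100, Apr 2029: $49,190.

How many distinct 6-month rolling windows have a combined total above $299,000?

Apr 2028–Sep 2028: $14,710 + $85,790 + $27,070 + $11,540 + $17,270 + $29,880 = $186,260 (under)
May 2028–Oct 2028: $85,790 + $27,070 + $11,540 + $17,270 + $29,880 + $92,850 = $264,400 (under)
Jun 2028–Nov 2028: $27,070 + $11,540 + $17,270 + $29,880 + $92,850 + $29,350 = $207,960 (under)
Jul 2028–Dec 2028: $11,540 + $17,270 + $29,880 + $92,850 + $29,350 + $102,310 = $283,200 (under)
Aug 2028–Jan 2029: $17,270 + $29,880 + $92,850 + $29,350 + $102,310 + $29,930 = $301,590 (over)
Sep 2028–Feb 2029: $29,880 + $92,850 + $29,350 + $102,310 + $29,930 + $14,010 = $298,330 (under)
Oct 2028–Mar 2029: $92,850 + $29,350 + $102,310 + $29,930 + $14,010 + $26,100 = $294,550 (under)
Nov 2028–Apr 2029: $29,350 + $102,310 + $29,930 + $14,010 + $26,100 + $49,190 = $250,890 (under)
1 window exceeds the threshold.

1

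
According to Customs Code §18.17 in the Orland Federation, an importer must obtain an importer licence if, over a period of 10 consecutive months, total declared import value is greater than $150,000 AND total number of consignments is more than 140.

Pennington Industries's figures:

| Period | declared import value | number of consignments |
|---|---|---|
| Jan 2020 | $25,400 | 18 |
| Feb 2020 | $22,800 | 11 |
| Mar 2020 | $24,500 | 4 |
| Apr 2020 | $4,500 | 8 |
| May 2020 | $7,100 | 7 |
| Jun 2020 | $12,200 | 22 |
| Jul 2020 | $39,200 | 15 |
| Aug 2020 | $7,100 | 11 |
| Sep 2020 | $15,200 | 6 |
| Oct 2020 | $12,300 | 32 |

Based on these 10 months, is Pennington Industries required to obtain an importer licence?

Total declared import value: $25,400 + $22,800 + $24,500 + $4,500 + $7,100 + $12,200 + $39,200 + $7,100 + $15,200 + $12,300 = $170,300 (> $150,000).
Total number of consignments: 18 + 11 + 4 + 8 + 7 + 22 + 15 + 11 + 6 + 32 = 134 (≤ 140).
The test is 'and': the rule requires both, and at least one is not exceeded.

No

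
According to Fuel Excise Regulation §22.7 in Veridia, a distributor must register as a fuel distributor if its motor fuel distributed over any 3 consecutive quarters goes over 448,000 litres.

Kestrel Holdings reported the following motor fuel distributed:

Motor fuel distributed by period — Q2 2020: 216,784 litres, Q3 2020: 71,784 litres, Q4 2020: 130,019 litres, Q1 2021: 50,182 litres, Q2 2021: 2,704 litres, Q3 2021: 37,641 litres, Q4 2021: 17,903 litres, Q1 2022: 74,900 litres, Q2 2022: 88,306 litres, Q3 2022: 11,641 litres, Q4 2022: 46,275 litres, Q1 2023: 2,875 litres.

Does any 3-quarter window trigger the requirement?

Q2 2020–Q4 2020: 216,784 litres + 71,784 litres + 130,019 litres = 418,587 litres (under)
Q3 2020–Q1 2021: 71,784 litres + 130,019 litres + 50,182 litres = 251,985 litres (under)
Q4 2020–Q2 2021: 130,019 litres + 50,182 litres + 2,704 litres = 182,905 litres (under)
Q1 2021–Q3 2021: 50,182 litres + 2,704 litres + 37,641 litres = 90,527 litres (under)
Q2 2021–Q4 2021: 2,704 litres + 37,641 litres + 17,903 litres = 58,248 litres (under)
Q3 2021–Q1 2022: 37,641 litres + 17,903 litres + 74,900 litres = 130,444 litres (under)
Q4 2021–Q2 2022: 17,903 litres + 74,900 litres + 88,306 litres = 181,109 litres (under)
Q1 2022–Q3 2022: 74,900 litres + 88,306 litres + 11,641 litres = 174,847 litres (under)
Q2 2022–Q4 2022: 88,306 litres + 11,641 litres + 46,275 litres = 146,222 litres (under)
Q3 2022–Q1 2023: 11,641 litres + 46,275 litres + 2,875 litres = 60,791 litres (under)
No window exceeds 448,000 litres.

No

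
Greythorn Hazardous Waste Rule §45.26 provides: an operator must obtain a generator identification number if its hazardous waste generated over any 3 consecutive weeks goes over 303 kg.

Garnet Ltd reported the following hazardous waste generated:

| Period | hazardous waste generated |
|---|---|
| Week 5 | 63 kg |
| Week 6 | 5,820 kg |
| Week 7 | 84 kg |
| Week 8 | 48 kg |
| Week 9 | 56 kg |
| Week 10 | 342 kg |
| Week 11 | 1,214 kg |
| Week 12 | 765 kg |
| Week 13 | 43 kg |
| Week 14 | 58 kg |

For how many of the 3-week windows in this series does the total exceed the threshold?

Week 5–Week 7: 63 kg + 5,820 kg + 84 kg = 5,967 kg (over)
Week 6–Week 8: 5,820 kg + 84 kg + 48 kg = 5,952 kg (over)
Week 7–Week 9: 84 kg + 48 kg + 56 kg = 188 kg (under)
Week 8–Week 10: 48 kg + 56 kg + 342 kg = 446 kg (over)
Week 9–Week 11: 56 kg + 342 kg + 1,214 kg = 1,612 kg (over)
Week 10–Week 12: 342 kg + 1,214 kg + 765 kg = 2,321 kg (over)
Week 11–Week 13: 1,214 kg + 765 kg + 43 kg = 2,022 kg (over)
Week 12–Week 14: 765 kg + 43 kg + 58 kg = 866 kg (over)
7 windows exceed the threshold.

7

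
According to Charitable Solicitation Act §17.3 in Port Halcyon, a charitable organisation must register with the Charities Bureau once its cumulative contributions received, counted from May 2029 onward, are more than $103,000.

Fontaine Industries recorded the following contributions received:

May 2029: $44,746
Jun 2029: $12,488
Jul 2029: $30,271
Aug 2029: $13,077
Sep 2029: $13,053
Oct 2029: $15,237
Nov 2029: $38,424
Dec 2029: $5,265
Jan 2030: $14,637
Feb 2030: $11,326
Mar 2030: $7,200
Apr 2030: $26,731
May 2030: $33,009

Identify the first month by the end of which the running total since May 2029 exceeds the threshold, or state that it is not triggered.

Through May 2029: $44,746
Through Jun 2029: $57,234
Through Jul 2029: $87,505
Through Aug 2029: $100,582
Through Sep 2029: $113,635 ← exceeds threshold

Sep 2029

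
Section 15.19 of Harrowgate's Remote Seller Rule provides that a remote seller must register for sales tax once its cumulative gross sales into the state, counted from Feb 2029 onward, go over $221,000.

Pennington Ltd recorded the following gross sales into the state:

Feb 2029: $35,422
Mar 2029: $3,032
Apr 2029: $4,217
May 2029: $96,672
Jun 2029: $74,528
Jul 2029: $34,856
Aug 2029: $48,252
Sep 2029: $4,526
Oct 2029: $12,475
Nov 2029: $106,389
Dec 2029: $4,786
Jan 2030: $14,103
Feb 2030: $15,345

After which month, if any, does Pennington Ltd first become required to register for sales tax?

Jul 2029

Through Feb 2029: $35,422
Through Mar 2029: $38,454
Through Apr 2029: $42,671
Through May 2029: $139,343
Through Jun 2029: $213,871
Through Jul 2029: $248,727 ← exceeds threshold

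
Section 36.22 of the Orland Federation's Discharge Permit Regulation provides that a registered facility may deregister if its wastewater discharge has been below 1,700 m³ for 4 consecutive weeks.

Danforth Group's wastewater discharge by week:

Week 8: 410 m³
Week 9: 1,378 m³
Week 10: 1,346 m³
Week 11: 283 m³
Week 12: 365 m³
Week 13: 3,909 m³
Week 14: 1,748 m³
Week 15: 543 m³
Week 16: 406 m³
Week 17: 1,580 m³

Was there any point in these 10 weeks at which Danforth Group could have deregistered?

Weeks below 1,700 m³: Week 8, Week 9, Week 10, Week 11, Week 12, Week 15, Week 16, Week 17.
Longest run of consecutive weeks below the threshold: 5.
5 ≥ 4, so Danforth Group became eligible.

Yes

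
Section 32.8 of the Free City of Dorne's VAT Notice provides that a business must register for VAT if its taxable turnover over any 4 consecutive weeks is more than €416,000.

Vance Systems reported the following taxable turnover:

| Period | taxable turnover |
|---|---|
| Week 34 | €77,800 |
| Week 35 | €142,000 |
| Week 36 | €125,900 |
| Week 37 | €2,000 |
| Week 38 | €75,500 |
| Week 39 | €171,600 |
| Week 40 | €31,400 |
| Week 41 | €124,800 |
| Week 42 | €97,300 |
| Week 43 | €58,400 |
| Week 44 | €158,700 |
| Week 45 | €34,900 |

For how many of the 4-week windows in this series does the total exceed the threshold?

2

Week 34–Week 37: €77,800 + €142,000 + €125,900 + €2,000 = €347,700 (under)
Week 35–Week 38: €142,000 + €125,900 + €2,000 + €75,500 = €345,400 (under)
Week 36–Week 39: €125,900 + €2,000 + €75,500 + €171,600 = €375,000 (under)
Week 37–Week 40: €2,000 + €75,500 + €171,600 + €31,400 = €280,500 (under)
Week 38–Week 41: €75,500 + €171,600 + €31,400 + €124,800 = €403,300 (under)
Week 39–Week 42: €171,600 + €31,400 + €124,800 + €97,300 = €425,100 (over)
Week 40–Week 43: €31,400 + €124,800 + €97,300 + €58,400 = €311,900 (under)
Week 41–Week 44: €124,800 + €97,300 + €58,400 + €158,700 = €439,200 (over)
Week 42–Week 45: €97,300 + €58,400 + €158,700 + €34,900 = €349,300 (under)
2 windows exceed the threshold.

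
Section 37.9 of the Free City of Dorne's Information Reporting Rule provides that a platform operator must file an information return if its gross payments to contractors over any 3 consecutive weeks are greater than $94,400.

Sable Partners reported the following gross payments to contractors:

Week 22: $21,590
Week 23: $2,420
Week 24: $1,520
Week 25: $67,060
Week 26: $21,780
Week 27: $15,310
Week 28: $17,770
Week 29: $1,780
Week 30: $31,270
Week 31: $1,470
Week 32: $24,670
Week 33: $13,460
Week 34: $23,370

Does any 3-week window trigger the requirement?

Yes

Week 22–Week 24: $21,590 + $2,420 + $1,520 = $25,530 (under)
Week 23–Week 25: $2,420 + $1,520 + $67,060 = $71,000 (under)
Week 24–Week 26: $1,520 + $67,060 + $21,780 = $90,360 (under)
Week 25–Week 27: $67,060 + $21,780 + $15,310 = $104,150 (over)
Week 26–Week 28: $21,780 + $15,310 + $17,770 = $54,860 (under)
Week 27–Week 29: $15,310 + $17,770 + $1,780 = $34,860 (under)
Week 28–Week 30: $17,770 + $1,780 + $31,270 = $50,820 (under)
Week 29–Week 31: $1,780 + $31,270 + $1,470 = $34,520 (under)
Week 30–Week 32: $31,270 + $1,470 + $24,670 = $57,410 (under)
Week 31–Week 33: $1,470 + $24,670 + $13,460 = $39,600 (under)
Week 32–Week 34: $24,670 + $13,460 + $23,370 = $61,500 (under)
At least one window exceeds $94,400.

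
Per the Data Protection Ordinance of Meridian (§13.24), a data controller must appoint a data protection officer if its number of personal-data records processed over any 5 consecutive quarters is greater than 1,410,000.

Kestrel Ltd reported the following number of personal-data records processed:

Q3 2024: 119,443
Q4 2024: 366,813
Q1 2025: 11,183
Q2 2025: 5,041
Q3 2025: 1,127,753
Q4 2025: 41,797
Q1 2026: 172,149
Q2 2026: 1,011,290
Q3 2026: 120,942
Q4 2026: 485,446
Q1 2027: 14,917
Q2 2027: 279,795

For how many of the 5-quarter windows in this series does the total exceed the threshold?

Q3 2024–Q3 2025: 119,443 + 366,813 + 11,183 + 5,041 + 1,127,753 = 1,630,233 (over)
Q4 2024–Q4 2025: 366,813 + 11,183 + 5,041 + 1,127,753 + 41,797 = 1,552,587 (over)
Q1 2025–Q1 2026: 11,183 + 5,041 + 1,127,753 + 41,797 + 172,149 = 1,357,923 (under)
Q2 2025–Q2 2026: 5,041 + 1,127,753 + 41,797 + 172,149 + 1,011,290 = 2,358,030 (over)
Q3 2025–Q3 2026: 1,127,753 + 41,797 + 172,149 + 1,011,290 + 120,942 = 2,473,931 (over)
Q4 2025–Q4 2026: 41,797 + 172,149 + 1,011,290 + 120,942 + 485,446 = 1,831,624 (over)
Q1 2026–Q1 2027: 172,149 + 1,011,290 + 120,942 + 485,446 + 14,917 = 1,804,744 (over)
Q2 2026–Q2 2027: 1,011,290 + 120,942 + 485,446 + 14,917 + 279,795 = 1,912,390 (over)
7 windows exceed the threshold.

7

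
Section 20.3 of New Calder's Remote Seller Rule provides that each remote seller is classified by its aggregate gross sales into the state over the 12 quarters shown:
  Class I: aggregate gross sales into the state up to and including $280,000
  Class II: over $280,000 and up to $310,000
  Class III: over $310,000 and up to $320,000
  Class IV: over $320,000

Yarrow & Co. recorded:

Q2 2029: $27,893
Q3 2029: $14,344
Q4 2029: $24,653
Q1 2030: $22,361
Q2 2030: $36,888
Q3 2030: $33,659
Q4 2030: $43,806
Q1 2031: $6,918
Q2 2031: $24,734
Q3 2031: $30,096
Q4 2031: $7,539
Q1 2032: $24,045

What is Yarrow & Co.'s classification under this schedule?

Aggregate gross sales into the state: $27,893 + $14,344 + $24,653 + $22,361 + $36,888 + $33,659 + $43,806 + $6,918 + $24,734 + $30,096 + $7,539 + $24,045 = $296,936.
$280,000 < $296,936 ≤ $310,000, so Class II applies.

Class II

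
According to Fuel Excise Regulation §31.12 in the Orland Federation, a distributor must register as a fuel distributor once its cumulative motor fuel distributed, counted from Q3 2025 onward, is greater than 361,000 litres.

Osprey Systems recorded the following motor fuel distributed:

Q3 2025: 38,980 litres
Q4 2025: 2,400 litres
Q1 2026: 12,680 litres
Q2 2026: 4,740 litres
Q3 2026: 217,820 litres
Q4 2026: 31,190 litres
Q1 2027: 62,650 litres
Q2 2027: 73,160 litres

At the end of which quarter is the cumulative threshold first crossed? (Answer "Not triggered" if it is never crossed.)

Through Q3 2025: 38,980 litres
Through Q4 2025: 41,380 litres
Through Q1 2026: 54,060 litres
Through Q2 2026: 58,800 litres
Through Q3 2026: 276,620 litres
Through Q4 2026: 307,810 litres
Through Q1 2027: 370,460 litres ← exceeds threshold

Q1 2027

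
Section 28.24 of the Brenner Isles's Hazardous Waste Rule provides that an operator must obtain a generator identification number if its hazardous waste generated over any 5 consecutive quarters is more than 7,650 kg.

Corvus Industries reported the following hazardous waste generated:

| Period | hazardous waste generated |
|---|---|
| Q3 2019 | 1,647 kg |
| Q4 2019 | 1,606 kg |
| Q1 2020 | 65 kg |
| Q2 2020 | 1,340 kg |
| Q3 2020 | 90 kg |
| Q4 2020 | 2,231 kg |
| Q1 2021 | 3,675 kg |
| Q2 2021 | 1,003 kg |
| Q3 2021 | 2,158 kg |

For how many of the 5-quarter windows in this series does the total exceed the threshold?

2

Q3 2019–Q3 2020: 1,647 kg + 1,606 kg + 65 kg + 1,340 kg + 90 kg = 4,748 kg (under)
Q4 2019–Q4 2020: 1,606 kg + 65 kg + 1,340 kg + 90 kg + 2,231 kg = 5,332 kg (under)
Q1 2020–Q1 2021: 65 kg + 1,340 kg + 90 kg + 2,231 kg + 3,675 kg = 7,401 kg (under)
Q2 2020–Q2 2021: 1,340 kg + 90 kg + 2,231 kg + 3,675 kg + 1,003 kg = 8,339 kg (over)
Q3 2020–Q3 2021: 90 kg + 2,231 kg + 3,675 kg + 1,003 kg + 2,158 kg = 9,157 kg (over)
2 windows exceed the threshold.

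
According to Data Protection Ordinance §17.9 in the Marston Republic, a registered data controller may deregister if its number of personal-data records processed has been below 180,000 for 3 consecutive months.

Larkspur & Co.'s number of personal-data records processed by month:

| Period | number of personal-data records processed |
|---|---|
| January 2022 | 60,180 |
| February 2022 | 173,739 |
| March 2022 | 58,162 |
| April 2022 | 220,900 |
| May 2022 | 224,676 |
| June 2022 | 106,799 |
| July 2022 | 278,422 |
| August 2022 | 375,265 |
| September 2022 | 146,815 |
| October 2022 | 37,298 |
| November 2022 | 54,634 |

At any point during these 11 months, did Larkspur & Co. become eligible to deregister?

Yes

Months below 180,000: January 2022, February 2022, March 2022, June 2022, September 2022, October 2022, November 2022.
Longest run of consecutive months below the threshold: 3.
3 ≥ 3, so Larkspur & Co. became eligible.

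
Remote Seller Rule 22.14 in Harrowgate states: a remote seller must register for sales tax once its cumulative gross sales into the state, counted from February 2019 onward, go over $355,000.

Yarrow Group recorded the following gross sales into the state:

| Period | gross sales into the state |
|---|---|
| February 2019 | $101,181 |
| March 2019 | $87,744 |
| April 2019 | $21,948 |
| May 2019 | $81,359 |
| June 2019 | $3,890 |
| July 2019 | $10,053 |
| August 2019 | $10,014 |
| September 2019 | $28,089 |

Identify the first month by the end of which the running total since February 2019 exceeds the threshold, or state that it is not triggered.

Not triggered

Through February 2019: $101,181
Through March 2019: $188,925
Through April 2019: $210,873
Through May 2019: $292,232
Through June 2019: $296,122
Through July 2019: $306,175
Through August 2019: $316,189
Through September 2019: $344,278
Final cumulative total $344,278 ≤ $355,000; the threshold is never exceeded.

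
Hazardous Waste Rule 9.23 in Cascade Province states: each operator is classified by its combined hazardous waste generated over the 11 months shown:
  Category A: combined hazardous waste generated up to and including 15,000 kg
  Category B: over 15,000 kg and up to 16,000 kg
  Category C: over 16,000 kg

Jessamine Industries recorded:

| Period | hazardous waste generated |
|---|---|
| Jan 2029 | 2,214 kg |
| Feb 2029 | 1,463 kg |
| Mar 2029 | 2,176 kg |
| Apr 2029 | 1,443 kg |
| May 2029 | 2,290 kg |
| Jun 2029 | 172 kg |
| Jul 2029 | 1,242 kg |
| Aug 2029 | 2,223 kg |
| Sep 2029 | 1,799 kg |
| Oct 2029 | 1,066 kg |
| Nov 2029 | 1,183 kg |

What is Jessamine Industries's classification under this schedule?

Category C

Combined hazardous waste generated: 2,214 kg + 1,463 kg + 2,176 kg + 1,443 kg + 2,290 kg + 172 kg + 1,242 kg + 2,223 kg + 1,799 kg + 1,066 kg + 1,183 kg = 17,271 kg.
17,271 kg > 16,000 kg, so Category C applies.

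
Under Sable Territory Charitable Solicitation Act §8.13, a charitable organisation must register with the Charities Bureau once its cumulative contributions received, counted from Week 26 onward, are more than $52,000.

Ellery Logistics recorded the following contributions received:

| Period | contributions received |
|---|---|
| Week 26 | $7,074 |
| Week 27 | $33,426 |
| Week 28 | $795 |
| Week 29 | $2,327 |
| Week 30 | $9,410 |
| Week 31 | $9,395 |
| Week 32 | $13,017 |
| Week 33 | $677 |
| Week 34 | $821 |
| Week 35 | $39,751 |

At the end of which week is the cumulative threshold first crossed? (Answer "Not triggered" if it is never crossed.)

Through Week 26: $7,074
Through Week 27: $40,500
Through Week 28: $41,295
Through Week 29: $43,622
Through Week 30: $53,032 ← exceeds threshold

Week 30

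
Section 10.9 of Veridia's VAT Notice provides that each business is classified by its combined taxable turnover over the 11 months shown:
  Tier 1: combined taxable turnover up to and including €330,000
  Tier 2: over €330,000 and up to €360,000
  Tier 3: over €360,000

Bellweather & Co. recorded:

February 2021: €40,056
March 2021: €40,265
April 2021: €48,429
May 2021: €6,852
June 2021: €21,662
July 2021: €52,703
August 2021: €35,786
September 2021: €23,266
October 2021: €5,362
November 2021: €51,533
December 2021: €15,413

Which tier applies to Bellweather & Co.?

Tier 2

Combined taxable turnover: €40,056 + €40,265 + €48,429 + €6,852 + €21,662 + €52,703 + €35,786 + €23,266 + €5,362 + €51,533 + €15,413 = €341,327.
€330,000 < €341,327 ≤ €360,000, so Tier 2 applies.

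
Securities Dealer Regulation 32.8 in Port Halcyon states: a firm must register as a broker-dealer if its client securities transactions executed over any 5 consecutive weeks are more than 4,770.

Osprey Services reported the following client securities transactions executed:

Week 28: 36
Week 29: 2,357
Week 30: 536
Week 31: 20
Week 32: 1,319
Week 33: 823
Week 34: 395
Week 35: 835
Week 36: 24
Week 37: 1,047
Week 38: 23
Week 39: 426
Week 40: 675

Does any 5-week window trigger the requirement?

Yes

Week 28–Week 32: 36 + 2,357 + 536 + 20 + 1,319 = 4,268 (under)
Week 29–Week 33: 2,357 + 536 + 20 + 1,319 + 823 = 5,055 (over)
Week 30–Week 34: 536 + 20 + 1,319 + 823 + 395 = 3,093 (under)
Week 31–Week 35: 20 + 1,319 + 823 + 395 + 835 = 3,392 (under)
Week 32–Week 36: 1,319 + 823 + 395 + 835 + 24 = 3,396 (under)
Week 33–Week 37: 823 + 395 + 835 + 24 + 1,047 = 3,124 (under)
Week 34–Week 38: 395 + 835 + 24 + 1,047 + 23 = 2,324 (under)
Week 35–Week 39: 835 + 24 + 1,047 + 23 + 426 = 2,355 (under)
Week 36–Week 40: 24 + 1,047 + 23 + 426 + 675 = 2,195 (under)
At least one window exceeds 4,770.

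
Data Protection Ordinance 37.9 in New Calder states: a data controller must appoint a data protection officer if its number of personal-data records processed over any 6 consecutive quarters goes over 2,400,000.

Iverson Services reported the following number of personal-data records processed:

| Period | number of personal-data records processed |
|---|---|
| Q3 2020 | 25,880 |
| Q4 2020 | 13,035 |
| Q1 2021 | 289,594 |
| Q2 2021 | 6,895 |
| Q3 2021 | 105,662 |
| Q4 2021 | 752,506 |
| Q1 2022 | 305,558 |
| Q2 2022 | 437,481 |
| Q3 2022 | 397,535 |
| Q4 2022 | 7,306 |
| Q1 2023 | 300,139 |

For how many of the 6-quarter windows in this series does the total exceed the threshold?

0

Q3 2020–Q4 2021: 25,880 + 13,035 + 289,594 + 6,895 + 105,662 + 752,506 = 1,193,572 (under)
Q4 2020–Q1 2022: 13,035 + 289,594 + 6,895 + 105,662 + 752,506 + 305,558 = 1,473,250 (under)
Q1 2021–Q2 2022: 289,594 + 6,895 + 105,662 + 752,506 + 305,558 + 437,481 = 1,897,696 (under)
Q2 2021–Q3 2022: 6,895 + 105,662 + 752,506 + 305,558 + 437,481 + 397,535 = 2,005,637 (under)
Q3 2021–Q4 2022: 105,662 + 752,506 + 305,558 + 437,481 + 397,535 + 7,306 = 2,006,048 (under)
Q4 2021–Q1 2023: 752,506 + 305,558 + 437,481 + 397,535 + 7,306 + 300,139 = 2,200,525 (under)
0 windows exceed the threshold.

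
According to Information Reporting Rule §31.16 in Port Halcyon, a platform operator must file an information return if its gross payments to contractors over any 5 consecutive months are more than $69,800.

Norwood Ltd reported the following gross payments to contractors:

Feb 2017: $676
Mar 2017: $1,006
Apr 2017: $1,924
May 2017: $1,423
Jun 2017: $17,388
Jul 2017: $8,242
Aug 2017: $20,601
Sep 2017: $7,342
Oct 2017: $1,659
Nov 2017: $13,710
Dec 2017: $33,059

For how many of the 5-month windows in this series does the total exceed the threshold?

Feb 2017–Jun 2017: $676 + $1,006 + $1,924 + $1,423 + $17,388 = $22,417 (under)
Mar 2017–Jul 2017: $1,006 + $1,924 + $1,423 + $17,388 + $8,242 = $29,983 (under)
Apr 2017–Aug 2017: $1,924 + $1,423 + $17,388 + $8,242 + $20,601 = $49,578 (under)
May 2017–Sep 2017: $1,423 + $17,388 + $8,242 + $20,601 + $7,342 = $54,996 (under)
Jun 2017–Oct 2017: $17,388 + $8,242 + $20,601 + $7,342 + $1,659 = $55,232 (under)
Jul 2017–Nov 2017: $8,242 + $20,601 + $7,342 + $1,659 + $13,710 = $51,554 (under)
Aug 2017–Dec 2017: $20,601 + $7,342 + $1,659 + $13,710 + $33,059 = $76,371 (over)
1 window exceeds the threshold.

1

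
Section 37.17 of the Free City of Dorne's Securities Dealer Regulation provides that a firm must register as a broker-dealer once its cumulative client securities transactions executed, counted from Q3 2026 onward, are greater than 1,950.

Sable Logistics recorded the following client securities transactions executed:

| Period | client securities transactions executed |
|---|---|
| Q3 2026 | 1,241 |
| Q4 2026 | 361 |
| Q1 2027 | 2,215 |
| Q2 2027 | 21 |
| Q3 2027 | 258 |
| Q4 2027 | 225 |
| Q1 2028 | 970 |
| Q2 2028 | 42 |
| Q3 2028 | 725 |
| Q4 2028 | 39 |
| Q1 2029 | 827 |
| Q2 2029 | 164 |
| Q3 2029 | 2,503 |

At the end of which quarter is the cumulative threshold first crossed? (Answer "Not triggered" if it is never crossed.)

Q1 2027

Through Q3 2026: 1,241
Through Q4 2026: 1,602
Through Q1 2027: 3,817 ← exceeds threshold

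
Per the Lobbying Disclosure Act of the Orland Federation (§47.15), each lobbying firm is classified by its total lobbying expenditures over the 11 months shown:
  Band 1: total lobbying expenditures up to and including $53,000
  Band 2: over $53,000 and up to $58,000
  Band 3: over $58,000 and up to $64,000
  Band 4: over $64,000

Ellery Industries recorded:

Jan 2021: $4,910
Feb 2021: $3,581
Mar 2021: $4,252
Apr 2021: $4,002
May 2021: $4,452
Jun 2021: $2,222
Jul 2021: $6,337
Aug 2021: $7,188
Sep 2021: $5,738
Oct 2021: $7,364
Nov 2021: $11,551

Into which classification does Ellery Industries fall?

Total lobbying expenditures: $4,910 + $3,581 + $4,252 + $4,002 + $4,452 + $2,222 + $6,337 + $7,188 + $5,738 + $7,364 + $11,551 = $61,597.
$58,000 < $61,597 ≤ $64,000, so Band 3 applies.

Band 3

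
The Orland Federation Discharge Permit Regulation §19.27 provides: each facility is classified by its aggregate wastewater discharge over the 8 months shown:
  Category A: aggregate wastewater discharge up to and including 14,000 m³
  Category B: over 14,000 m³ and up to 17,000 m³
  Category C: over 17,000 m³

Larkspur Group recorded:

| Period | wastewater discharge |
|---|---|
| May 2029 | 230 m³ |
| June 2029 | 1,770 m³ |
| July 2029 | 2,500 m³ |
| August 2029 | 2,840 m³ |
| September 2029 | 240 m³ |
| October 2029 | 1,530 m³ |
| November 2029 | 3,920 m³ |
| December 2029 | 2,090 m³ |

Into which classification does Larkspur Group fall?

Aggregate wastewater discharge: 230 m³ + 1,770 m³ + 2,500 m³ + 2,840 m³ + 240 m³ + 1,530 m³ + 3,920 m³ + 2,090 m³ = 15,120 m³.
14,000 m³ < 15,120 m³ ≤ 17,000 m³, so Category B applies.

Category B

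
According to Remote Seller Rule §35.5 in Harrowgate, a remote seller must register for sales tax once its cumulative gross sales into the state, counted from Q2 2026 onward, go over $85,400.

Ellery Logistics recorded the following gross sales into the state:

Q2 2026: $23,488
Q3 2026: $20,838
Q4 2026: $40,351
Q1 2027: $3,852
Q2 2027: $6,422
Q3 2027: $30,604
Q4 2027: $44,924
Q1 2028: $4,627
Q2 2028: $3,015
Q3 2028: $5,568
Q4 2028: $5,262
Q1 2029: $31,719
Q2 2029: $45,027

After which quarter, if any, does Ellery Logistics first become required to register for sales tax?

Q1 2027

Through Q2 2026: $23,488
Through Q3 2026: $44,326
Through Q4 2026: $84,677
Through Q1 2027: $88,529 ← exceeds threshold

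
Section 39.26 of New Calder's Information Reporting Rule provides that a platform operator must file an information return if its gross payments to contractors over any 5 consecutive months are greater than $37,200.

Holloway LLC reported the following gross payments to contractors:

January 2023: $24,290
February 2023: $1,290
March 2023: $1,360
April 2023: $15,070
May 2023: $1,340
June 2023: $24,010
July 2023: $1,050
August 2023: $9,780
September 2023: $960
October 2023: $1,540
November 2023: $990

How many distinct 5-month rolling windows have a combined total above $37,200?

5

January 2023–May 2023: $24,290 + $1,290 + $1,360 + $15,070 + $1,340 = $43,350 (over)
February 2023–June 2023: $1,290 + $1,360 + $15,070 + $1,340 + $24,010 = $43,070 (over)
March 2023–July 2023: $1,360 + $15,070 + $1,340 + $24,010 + $1,050 = $42,830 (over)
April 2023–August 2023: $15,070 + $1,340 + $24,010 + $1,050 + $9,780 = $51,250 (over)
May 2023–September 2023: $1,340 + $24,010 + $1,050 + $9,780 + $960 = $37,140 (under)
June 2023–October 2023: $24,010 + $1,050 + $9,780 + $960 + $1,540 = $37,340 (over)
July 2023–November 2023: $1,050 + $9,780 + $960 + $1,540 + $990 = $14,320 (under)
5 windows exceed the threshold.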